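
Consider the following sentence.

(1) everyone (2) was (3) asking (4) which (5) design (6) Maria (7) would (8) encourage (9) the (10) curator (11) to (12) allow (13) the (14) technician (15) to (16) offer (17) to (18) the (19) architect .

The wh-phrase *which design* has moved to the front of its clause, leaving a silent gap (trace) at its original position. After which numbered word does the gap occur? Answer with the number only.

In situ: Maria would encourage the curator to allow the technician to offer which design to the architect.
'which design' functions as the direct object of 'offer'. Fronting leaves a gap immediately after 'offer':
Everyone was asking which design Maria would encourage the curator to allow the technician to offer ___ to the architect.
'offer' is word 16.

16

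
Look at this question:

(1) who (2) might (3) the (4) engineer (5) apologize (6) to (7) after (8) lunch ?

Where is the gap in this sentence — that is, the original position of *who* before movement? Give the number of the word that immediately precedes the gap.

6

Pre-movement form: The engineer might apologize to who after lunch.
'who' functions as the object of the preposition 'to'. It moves to the left edge, and the trace sits right after 'to':
Who might the engineer apologize to ___ after lunch?
'to' is word 6.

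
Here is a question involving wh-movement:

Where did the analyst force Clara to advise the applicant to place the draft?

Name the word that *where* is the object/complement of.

Before movement: The analyst did force Clara to advise the applicant to place the draft where.
'where' is the locative complement of 'place'. Fronting leaves a gap immediately after 'draft':
Where did the analyst force Clara to advise the applicant to place the draft ___?

place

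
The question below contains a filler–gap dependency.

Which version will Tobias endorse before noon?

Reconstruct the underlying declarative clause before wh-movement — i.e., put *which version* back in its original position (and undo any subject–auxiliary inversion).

Tobias will endorse which version before noon.

'which version' is the direct object of 'endorse'. Fronting leaves a gap immediately after 'endorse':
Which version will Tobias endorse ___ before noon?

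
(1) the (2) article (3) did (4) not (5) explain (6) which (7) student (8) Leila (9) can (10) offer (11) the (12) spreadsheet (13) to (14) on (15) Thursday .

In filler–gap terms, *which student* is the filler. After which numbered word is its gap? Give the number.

13

Pre-movement form: Leila can offer the spreadsheet to which student on Thursday.
The filler 'which student' is interpreted as the object of the preposition 'to' (recipient of 'offer'). Wh-movement fronts it, leaving a gap right after 'to':
The article did not explain which student Leila can offer the spreadsheet to ___ on Thursday.
'to' is word 13.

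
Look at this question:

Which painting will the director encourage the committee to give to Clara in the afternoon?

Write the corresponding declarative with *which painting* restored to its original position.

The director will encourage the committee to give which painting to Clara in the afternoon.

'which painting' is the direct object of 'give'. It moves to the left edge, and the trace sits right after 'give':
Which painting will the director encourage the committee to give ___ to Clara in the afternoon?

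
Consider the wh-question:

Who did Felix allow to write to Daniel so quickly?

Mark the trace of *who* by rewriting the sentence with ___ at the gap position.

Who did Felix allow ___ to write to Daniel so quickly?

Before movement: Felix did allow who to write to Daniel so quickly.
'who' functions as the direct object of 'allow'. The gap is right after 'allow'.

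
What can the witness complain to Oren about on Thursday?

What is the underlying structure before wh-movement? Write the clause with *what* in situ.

The witness can complain to Oren about what on Thursday.

'what' functions as the object of the preposition 'about'. It moves to the left edge, and the trace sits right after 'about':
What can the witness complain to Oren about ___ on Thursday?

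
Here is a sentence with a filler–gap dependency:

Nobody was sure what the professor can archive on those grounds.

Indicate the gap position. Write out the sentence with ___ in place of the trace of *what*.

Before movement: The professor can archive what on those grounds.
'what' functions as the direct object of 'archive'. The gap is right after 'archive'.

Nobody was sure what the professor can archive ___ on those grounds.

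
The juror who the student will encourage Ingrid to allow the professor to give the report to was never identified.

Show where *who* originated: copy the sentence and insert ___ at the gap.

The juror who the student will encourage Ingrid to allow the professor to give the report to ___ was never identified.

The filler 'who' is interpreted as the object of the preposition 'to' (recipient of 'give'). The gap is right after 'to'.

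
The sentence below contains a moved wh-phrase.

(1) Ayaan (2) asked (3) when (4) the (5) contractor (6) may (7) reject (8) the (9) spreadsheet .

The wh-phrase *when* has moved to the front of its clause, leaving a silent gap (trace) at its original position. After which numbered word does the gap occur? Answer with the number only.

9

Pre-movement form: The contractor may reject the spreadsheet when.
'when' functions as the temporal adjunct. It moves to the left edge, and the trace sits right after 'spreadsheet':
Ayaan asked when the contractor may reject the spreadsheet ___.
'spreadsheet' is word 9.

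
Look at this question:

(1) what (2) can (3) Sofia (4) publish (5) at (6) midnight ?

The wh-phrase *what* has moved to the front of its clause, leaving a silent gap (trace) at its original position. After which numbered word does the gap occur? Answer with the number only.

Underlying clause: Sofia can publish what at midnight.
The filler 'what' is interpreted as the direct object of 'publish'. It moves to the left edge, and the trace sits right after 'publish':
What can Sofia publish ___ at midnight?
'publish' is word 4.

4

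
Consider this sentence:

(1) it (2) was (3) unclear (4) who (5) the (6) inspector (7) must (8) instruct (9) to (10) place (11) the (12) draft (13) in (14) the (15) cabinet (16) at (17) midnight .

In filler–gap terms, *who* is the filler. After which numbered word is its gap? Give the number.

8

Underlying clause: The inspector must instruct who to place the draft in the cabinet at midnight.
The filler 'who' is interpreted as the direct object of 'instruct'. Fronting leaves a gap immediately after 'instruct':
It was unclear who the inspector must instruct ___ to place the draft in the cabinet at midnight.
'instruct' is word 8.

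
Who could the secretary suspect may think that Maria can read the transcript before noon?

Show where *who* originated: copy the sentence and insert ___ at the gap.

Pre-movement form: The secretary could suspect who may think that Maria can read the transcript before noon.
'who' is the subject of the clause embedded under 'suspect'. The gap is right after 'suspect'.

Who could the secretary suspect ___ may think that Maria can read the transcript before noon?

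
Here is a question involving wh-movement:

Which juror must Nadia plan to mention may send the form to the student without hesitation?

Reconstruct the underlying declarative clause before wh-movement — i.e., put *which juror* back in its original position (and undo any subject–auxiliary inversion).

'which juror' functions as the subject of the clause embedded under 'mention'. Wh-movement fronts it, leaving a gap right after 'mention':
Which juror must Nadia plan to mention ___ may send the form to the student without hesitation?

Nadia must plan to mention which juror may send the form to the student without hesitation.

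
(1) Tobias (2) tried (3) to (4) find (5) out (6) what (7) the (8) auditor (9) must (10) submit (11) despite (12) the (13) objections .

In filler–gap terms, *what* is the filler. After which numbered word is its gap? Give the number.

Before movement: The auditor must submit what despite the objections.
'what' is the direct object of 'submit'. Wh-movement fronts it, leaving a gap right after 'submit':
Tobias tried to find out what the auditor must submit ___ despite the objections.
'submit' is word 10.

10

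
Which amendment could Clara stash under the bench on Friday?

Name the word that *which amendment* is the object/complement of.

Before movement: Clara could stash which amendment under the bench on Friday.
The filler 'which amendment' is interpreted as the direct object of 'stash'. Fronting leaves a gap immediately after 'stash':
Which amendment could Clara stash ___ under the bench on Friday?

stash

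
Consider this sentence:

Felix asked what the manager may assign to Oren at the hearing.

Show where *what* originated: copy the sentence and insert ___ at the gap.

Underlying clause: The manager may assign what to Oren at the hearing.
The filler 'what' is interpreted as the direct object of 'assign'. The gap is right after 'assign'.

Felix asked what the manager may assign ___ to Oren at the hearing.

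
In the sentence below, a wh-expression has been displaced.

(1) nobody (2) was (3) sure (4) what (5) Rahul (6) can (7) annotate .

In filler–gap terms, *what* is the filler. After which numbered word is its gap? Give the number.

7

Underlying clause: Rahul can annotate what.
The filler 'what' is interpreted as the direct object of 'annotate'. Wh-movement fronts it, leaving a gap right after 'annotate':
Nobody was sure what Rahul can annotate ___.
'annotate' is word 7.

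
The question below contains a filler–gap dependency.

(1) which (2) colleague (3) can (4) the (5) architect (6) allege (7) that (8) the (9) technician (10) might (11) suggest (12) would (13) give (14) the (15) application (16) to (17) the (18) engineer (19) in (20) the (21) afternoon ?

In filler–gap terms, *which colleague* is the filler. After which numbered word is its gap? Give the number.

Pre-movement form: The architect can allege that the technician might suggest which colleague would give the application to the engineer in the afternoon.
The filler 'which colleague' is interpreted as the subject of the clause embedded under 'suggest'. It moves to the left edge, and the trace sits right after 'suggest':
Which colleague can the architect allege that the technician might suggest ___ would give the application to the engineer in the afternoon?
'suggest' is word 11.

11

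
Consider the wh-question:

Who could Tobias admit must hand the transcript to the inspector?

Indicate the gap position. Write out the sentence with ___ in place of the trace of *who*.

Who could Tobias admit ___ must hand the transcript to the inspector?

Before movement: Tobias could admit who must hand the transcript to the inspector.
The filler 'who' is interpreted as the subject of the clause embedded under 'admit'. The gap is right after 'admit'.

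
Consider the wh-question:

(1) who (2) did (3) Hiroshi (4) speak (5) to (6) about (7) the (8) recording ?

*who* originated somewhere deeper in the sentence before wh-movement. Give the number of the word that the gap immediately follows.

5

Underlying clause: Hiroshi did speak to who about the recording.
'who' functions as the object of the preposition 'to'. It moves to the left edge, and the trace sits right after 'to':
Who did Hiroshi speak to ___ about the recording?
'to' is word 5.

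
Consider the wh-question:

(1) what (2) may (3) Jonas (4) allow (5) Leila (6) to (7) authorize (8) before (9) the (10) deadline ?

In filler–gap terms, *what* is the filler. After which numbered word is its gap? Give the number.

7

Pre-movement form: Jonas may allow Leila to authorize what before the deadline.
The filler 'what' is interpreted as the direct object of 'authorize'. It moves to the left edge, and the trace sits right after 'authorize':
What may Jonas allow Leila to authorize ___ before the deadline?
'authorize' is word 7.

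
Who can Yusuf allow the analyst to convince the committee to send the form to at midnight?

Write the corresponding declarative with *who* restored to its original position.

The filler 'who' is interpreted as the object of the preposition 'to' (recipient of 'send'). Fronting leaves a gap immediately after 'to':
Who can Yusuf allow the analyst to convince the committee to send the form to ___ at midnight?

Yusuf can allow the analyst to convince the committee to send the form to who at midnight.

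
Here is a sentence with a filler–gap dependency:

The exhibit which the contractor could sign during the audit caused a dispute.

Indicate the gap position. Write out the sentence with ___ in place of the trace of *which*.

'which' functions as the direct object of 'sign'. The gap is right after 'sign'.

The exhibit which the contractor could sign ___ during the audit caused a dispute.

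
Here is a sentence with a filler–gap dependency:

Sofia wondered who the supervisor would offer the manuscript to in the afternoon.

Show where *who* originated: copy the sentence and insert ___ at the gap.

Sofia wondered who the supervisor would offer the manuscript to ___ in the afternoon.

In situ: The supervisor would offer the manuscript to who in the afternoon.
The filler 'who' is interpreted as the object of the preposition 'to' (recipient of 'offer'). The gap is right after 'to'.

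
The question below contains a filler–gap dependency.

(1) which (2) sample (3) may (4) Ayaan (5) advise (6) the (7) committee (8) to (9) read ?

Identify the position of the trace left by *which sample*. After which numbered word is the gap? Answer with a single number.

Before movement: Ayaan may advise the committee to read which sample.
The filler 'which sample' is interpreted as the direct object of 'read'. It moves to the left edge, and the trace sits right after 'read':
Which sample may Ayaan advise the committee to read ___?
'read' is word 9.

9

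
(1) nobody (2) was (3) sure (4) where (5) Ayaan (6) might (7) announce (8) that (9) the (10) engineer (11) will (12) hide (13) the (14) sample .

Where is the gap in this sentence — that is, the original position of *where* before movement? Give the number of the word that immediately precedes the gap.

14

In situ: Ayaan might announce that the engineer will hide the sample where.
The filler 'where' is interpreted as the locative complement of 'hide'. Fronting leaves a gap immediately after 'sample':
Nobody was sure where Ayaan might announce that the engineer will hide the sample ___.
'sample' is word 14.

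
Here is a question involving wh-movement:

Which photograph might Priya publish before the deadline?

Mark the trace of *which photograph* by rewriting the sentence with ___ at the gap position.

Pre-movement form: Priya might publish which photograph before the deadline.
The filler 'which photograph' is interpreted as the direct object of 'publish'. The gap is right after 'publish'.

Which photograph might Priya publish ___ before the deadline?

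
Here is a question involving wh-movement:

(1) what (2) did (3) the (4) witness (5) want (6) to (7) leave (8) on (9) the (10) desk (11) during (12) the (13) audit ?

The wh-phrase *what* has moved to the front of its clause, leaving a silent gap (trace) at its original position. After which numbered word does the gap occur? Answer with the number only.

7

Underlying clause: The witness did want to leave what on the desk during the audit.
'what' is the direct object of 'leave'. Fronting leaves a gap immediately after 'leave':
What did the witness want to leave ___ on the desk during the audit?
'leave' is word 7.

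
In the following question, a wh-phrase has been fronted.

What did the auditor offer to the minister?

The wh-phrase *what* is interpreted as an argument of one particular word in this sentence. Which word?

offer

Before movement: The auditor did offer what to the minister.
'what' is the direct object of 'offer'. Wh-movement fronts it, leaving a gap right after 'offer':
What did the auditor offer ___ to the minister?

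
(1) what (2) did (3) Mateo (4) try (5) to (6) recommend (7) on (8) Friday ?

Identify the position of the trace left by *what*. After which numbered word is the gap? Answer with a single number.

Underlying clause: Mateo did try to recommend what on Friday.
'what' functions as the direct object of 'recommend'. It moves to the left edge, and the trace sits right after 'recommend':
What did Mateo try to recommend ___ on Friday?
'recommend' is word 6.

6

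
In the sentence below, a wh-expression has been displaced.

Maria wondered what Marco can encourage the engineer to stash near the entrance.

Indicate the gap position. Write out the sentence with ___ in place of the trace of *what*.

Underlying clause: Marco can encourage the engineer to stash what near the entrance.
The filler 'what' is interpreted as the direct object of 'stash'. The gap is right after 'stash'.

Maria wondered what Marco can encourage the engineer to stash ___ near the entrance.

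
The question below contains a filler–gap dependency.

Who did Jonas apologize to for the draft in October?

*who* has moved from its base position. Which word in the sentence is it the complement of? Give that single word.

to

In situ: Jonas did apologize to who for the draft in October.
'who' is the object of the preposition 'to'. It moves to the left edge, and the trace sits right after 'to':
Who did Jonas apologize to ___ for the draft in October?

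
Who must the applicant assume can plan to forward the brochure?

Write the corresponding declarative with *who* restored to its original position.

The filler 'who' is interpreted as the subject of the clause embedded under 'assume'. Fronting leaves a gap immediately after 'assume':
Who must the applicant assume ___ can plan to forward the brochure?

The applicant must assume who can plan to forward the brochure.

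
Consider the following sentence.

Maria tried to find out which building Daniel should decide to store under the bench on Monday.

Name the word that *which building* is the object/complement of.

Underlying clause: Daniel should decide to store which building under the bench on Monday.
'which building' functions as the direct object of 'store'. It moves to the left edge, and the trace sits right after 'store':
Maria tried to find out which building Daniel should decide to store ___ under the bench on Monday.

store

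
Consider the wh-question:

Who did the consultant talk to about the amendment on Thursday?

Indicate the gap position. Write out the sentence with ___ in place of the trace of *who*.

Who did the consultant talk to ___ about the amendment on Thursday?

Pre-movement form: The consultant did talk to who about the amendment on Thursday.
'who' functions as the object of the preposition 'to'. The gap is right after 'to'.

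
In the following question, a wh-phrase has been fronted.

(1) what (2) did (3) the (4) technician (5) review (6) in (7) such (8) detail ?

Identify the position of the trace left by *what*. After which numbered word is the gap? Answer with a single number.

5

Before movement: The technician did review what in such detail.
'what' is the direct object of 'review'. Fronting leaves a gap immediately after 'review':
What did the technician review ___ in such detail?
'review' is word 5.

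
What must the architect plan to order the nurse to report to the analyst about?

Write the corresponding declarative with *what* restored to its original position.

The architect must plan to order the nurse to report to the analyst about what.

'what' functions as the object of the preposition 'about'. Fronting leaves a gap immediately after 'about':
What must the architect plan to order the nurse to report to the analyst about ___?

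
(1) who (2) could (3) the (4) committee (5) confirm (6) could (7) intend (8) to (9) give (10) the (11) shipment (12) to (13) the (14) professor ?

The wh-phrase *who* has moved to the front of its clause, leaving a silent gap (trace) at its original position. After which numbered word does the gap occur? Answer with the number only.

5

Before movement: The committee could confirm who could intend to give the shipment to the professor.
'who' is the subject of the clause embedded under 'confirm'. Fronting leaves a gap immediately after 'confirm':
Who could the committee confirm ___ could intend to give the shipment to the professor?
'confirm' is word 5.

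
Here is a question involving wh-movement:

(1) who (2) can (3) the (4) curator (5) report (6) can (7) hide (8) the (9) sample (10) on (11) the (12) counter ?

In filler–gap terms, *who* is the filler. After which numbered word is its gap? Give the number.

Pre-movement form: The curator can report who can hide the sample on the counter.
The filler 'who' is interpreted as the subject of the clause embedded under 'report'. Fronting leaves a gap immediately after 'report':
Who can the curator report ___ can hide the sample on the counter?
'report' is word 5.

5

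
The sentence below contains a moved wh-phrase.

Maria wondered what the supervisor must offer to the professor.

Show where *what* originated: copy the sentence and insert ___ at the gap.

Before movement: The supervisor must offer what to the professor.
'what' is the direct object of 'offer'. The gap is right after 'offer'.

Maria wondered what the supervisor must offer ___ to the professor.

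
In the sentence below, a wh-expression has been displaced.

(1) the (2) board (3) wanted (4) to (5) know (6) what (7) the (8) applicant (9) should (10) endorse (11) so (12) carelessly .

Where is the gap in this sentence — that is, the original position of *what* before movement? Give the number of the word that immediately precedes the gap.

Pre-movement form: The applicant should endorse what so carelessly.
'what' is the direct object of 'endorse'. Fronting leaves a gap immediately after 'endorse':
The board wanted to know what the applicant should endorse ___ so carelessly.
'endorse' is word 10.

10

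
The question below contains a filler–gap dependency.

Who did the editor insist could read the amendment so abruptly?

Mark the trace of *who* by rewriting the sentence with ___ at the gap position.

Before movement: The editor did insist who could read the amendment so abruptly.
'who' functions as the subject of the clause embedded under 'insist'. The gap is right after 'insist'.

Who did the editor insist ___ could read the amendment so abruptly?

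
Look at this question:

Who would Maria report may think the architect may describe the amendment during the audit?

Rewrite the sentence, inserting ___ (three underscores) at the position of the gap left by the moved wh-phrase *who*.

Who would Maria report ___ may think the architect may describe the amendment during the audit?

In situ: Maria would report who may think the architect may describe the amendment during the audit.
'who' is the subject of the clause embedded under 'report'. The gap is right after 'report'.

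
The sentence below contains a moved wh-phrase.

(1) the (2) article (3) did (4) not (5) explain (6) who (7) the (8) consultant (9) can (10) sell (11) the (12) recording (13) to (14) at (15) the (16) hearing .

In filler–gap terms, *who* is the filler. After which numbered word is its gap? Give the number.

13

Underlying clause: The consultant can sell the recording to who at the hearing.
'who' functions as the object of the preposition 'to' (recipient of 'sell'). Wh-movement fronts it, leaving a gap right after 'to':
The article did not explain who the consultant can sell the recording to ___ at the hearing.
'to' is word 13.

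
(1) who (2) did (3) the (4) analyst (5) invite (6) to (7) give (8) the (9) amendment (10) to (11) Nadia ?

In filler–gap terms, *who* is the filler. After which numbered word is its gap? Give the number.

Before movement: The analyst did invite who to give the amendment to Nadia.
'who' is the direct object of 'invite'. It moves to the left edge, and the trace sits right after 'invite':
Who did the analyst invite ___ to give the amendment to Nadia?
'invite' is word 5.

5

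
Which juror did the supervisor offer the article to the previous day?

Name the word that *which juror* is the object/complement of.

Underlying clause: The supervisor did offer the article to which juror the previous day.
'which juror' is the object of the preposition 'to' (recipient of 'offer'). Fronting leaves a gap immediately after 'to':
Which juror did the supervisor offer the article to ___ the previous day?

to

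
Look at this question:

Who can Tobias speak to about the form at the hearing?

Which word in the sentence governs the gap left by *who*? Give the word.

Before movement: Tobias can speak to who about the form at the hearing.
The filler 'who' is interpreted as the object of the preposition 'to'. Wh-movement fronts it, leaving a gap right after 'to':
Who can Tobias speak to ___ about the form at the hearing?

to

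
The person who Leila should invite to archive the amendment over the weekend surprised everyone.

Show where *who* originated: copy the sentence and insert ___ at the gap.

The person who Leila should invite ___ to archive the amendment over the weekend surprised everyone.

'who' is the direct object of 'invite'. The gap is right after 'invite'.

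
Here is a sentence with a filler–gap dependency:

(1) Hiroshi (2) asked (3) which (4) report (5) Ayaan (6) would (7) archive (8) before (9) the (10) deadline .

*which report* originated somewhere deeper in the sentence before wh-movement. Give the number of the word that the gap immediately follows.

Pre-movement form: Ayaan would archive which report before the deadline.
'which report' functions as the direct object of 'archive'. It moves to the left edge, and the trace sits right after 'archive':
Hiroshi asked which report Ayaan would archive ___ before the deadline.
'archive' is word 7.

7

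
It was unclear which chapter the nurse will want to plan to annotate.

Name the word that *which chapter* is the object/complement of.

Before movement: The nurse will want to plan to annotate which chapter.
The filler 'which chapter' is interpreted as the direct object of 'annotate'. It moves to the left edge, and the trace sits right after 'annotate':
It was unclear which chapter the nurse will want to plan to annotate ___.

annotate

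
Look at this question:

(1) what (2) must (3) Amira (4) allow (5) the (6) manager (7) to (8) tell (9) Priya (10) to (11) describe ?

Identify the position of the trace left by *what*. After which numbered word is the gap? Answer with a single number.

In situ: Amira must allow the manager to tell Priya to describe what.
'what' is the direct object of 'describe'. Wh-movement fronts it, leaving a gap right after 'describe':
What must Amira allow the manager to tell Priya to describe ___?
'describe' is word 11.

11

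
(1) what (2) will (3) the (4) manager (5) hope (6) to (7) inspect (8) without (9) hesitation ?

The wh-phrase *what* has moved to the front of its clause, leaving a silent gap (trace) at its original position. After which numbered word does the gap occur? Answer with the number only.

7

Before movement: The manager will hope to inspect what without hesitation.
'what' is the direct object of 'inspect'. Wh-movement fronts it, leaving a gap right after 'inspect':
What will the manager hope to inspect ___ without hesitation?
'inspect' is word 7.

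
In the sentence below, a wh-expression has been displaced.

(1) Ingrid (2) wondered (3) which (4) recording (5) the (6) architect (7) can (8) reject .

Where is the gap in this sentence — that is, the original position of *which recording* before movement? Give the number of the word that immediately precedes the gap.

Underlying clause: The architect can reject which recording.
'which recording' functions as the direct object of 'reject'. It moves to the left edge, and the trace sits right after 'reject':
Ingrid wondered which recording the architect can reject ___.
'reject' is word 8.

8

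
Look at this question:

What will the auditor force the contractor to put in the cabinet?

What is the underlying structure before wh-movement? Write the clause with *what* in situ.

'what' functions as the direct object of 'put'. It moves to the left edge, and the trace sits right after 'put':
What will the auditor force the contractor to put ___ in the cabinet?

The auditor will force the contractor to put what in the cabinet.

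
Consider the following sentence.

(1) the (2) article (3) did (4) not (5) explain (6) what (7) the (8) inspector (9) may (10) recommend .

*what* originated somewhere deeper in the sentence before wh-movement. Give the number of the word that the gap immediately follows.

Pre-movement form: The inspector may recommend what.
The filler 'what' is interpreted as the direct object of 'recommend'. Wh-movement fronts it, leaving a gap right after 'recommend':
The article did not explain what the inspector may recommend ___.
'recommend' is word 10.

10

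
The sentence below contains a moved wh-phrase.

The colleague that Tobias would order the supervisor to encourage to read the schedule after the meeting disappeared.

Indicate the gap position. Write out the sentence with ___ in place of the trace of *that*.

The filler 'that' is interpreted as the direct object of 'encourage'. The gap is right after 'encourage'.

The colleague that Tobias would order the supervisor to encourage ___ to read the schedule after the meeting disappeared.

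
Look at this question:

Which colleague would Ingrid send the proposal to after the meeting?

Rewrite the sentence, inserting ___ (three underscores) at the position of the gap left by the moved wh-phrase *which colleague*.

Which colleague would Ingrid send the proposal to ___ after the meeting?

Underlying clause: Ingrid would send the proposal to which colleague after the meeting.
The filler 'which colleague' is interpreted as the object of the preposition 'to' (recipient of 'send'). The gap is right after 'to'.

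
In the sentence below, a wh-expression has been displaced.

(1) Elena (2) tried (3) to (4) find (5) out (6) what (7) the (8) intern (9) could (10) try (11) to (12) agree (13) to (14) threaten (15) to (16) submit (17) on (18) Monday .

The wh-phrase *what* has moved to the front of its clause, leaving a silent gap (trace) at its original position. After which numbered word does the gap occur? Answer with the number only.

Underlying clause: The intern could try to agree to threaten to submit what on Monday.
'what' is the direct object of 'submit'. It moves to the left edge, and the trace sits right after 'submit':
Elena tried to find out what the intern could try to agree to threaten to submit ___ on Monday.
'submit' is word 16.

16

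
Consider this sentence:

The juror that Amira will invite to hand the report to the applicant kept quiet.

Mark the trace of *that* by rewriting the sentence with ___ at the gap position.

The juror that Amira will invite ___ to hand the report to the applicant kept quiet.

'that' functions as the direct object of 'invite'. The gap is right after 'invite'.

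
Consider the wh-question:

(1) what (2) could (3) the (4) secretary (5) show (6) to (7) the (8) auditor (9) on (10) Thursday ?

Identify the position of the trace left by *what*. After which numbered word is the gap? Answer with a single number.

In situ: The secretary could show what to the auditor on Thursday.
'what' is the direct object of 'show'. Fronting leaves a gap immediately after 'show':
What could the secretary show ___ to the auditor on Thursday?
'show' is word 5.

5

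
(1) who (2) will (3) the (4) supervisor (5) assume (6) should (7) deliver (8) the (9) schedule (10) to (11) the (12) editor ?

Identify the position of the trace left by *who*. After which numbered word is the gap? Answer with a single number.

5

Pre-movement form: The supervisor will assume who should deliver the schedule to the editor.
'who' is the subject of the clause embedded under 'assume'. It moves to the left edge, and the trace sits right after 'assume':
Who will the supervisor assume ___ should deliver the schedule to the editor?
'assume' is word 5.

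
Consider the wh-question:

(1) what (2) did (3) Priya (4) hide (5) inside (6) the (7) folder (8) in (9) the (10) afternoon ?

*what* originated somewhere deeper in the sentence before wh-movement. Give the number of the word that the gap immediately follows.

In situ: Priya did hide what inside the folder in the afternoon.
The filler 'what' is interpreted as the direct object of 'hide'. Fronting leaves a gap immediately after 'hide':
What did Priya hide ___ inside the folder in the afternoon?
'hide' is word 4.

4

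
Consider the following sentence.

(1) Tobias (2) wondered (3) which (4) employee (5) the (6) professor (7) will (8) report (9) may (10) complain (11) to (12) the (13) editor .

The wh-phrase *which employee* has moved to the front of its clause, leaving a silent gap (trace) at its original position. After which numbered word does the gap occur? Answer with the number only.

Underlying clause: The professor will report which employee may complain to the editor.
'which employee' is the subject of the clause embedded under 'report'. It moves to the left edge, and the trace sits right after 'report':
Tobias wondered which employee the professor will report ___ may complain to the editor.
'report' is word 8.

8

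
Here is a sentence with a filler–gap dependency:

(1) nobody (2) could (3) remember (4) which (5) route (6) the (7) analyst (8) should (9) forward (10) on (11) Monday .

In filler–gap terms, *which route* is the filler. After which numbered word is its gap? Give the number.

9

Pre-movement form: The analyst should forward which route on Monday.
The filler 'which route' is interpreted as the direct object of 'forward'. Wh-movement fronts it, leaving a gap right after 'forward':
Nobody could remember which route the analyst should forward ___ on Monday.
'forward' is word 9.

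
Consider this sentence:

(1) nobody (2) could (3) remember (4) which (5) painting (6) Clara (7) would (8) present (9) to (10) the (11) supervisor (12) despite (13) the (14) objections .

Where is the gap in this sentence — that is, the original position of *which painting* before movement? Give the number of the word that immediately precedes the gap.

Pre-movement form: Clara would present which painting to the supervisor despite the objections.
'which painting' functions as the direct object of 'present'. Wh-movement fronts it, leaving a gap right after 'present':
Nobody could remember which painting Clara would present ___ to the supervisor despite the objections.
'present' is word 8.

8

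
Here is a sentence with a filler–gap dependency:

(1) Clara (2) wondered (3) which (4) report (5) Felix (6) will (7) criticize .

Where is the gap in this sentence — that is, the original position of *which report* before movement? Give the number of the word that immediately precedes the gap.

Underlying clause: Felix will criticize which report.
'which report' functions as the direct object of 'criticize'. It moves to the left edge, and the trace sits right after 'criticize':
Clara wondered which report Felix will criticize ___.
'criticize' is word 7.

7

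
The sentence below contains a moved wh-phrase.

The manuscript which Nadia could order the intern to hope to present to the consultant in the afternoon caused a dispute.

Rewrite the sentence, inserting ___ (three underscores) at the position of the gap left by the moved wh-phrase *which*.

'which' is the direct object of 'present'. The gap is right after 'present'.

The manuscript which Nadia could order the intern to hope to present ___ to the consultant in the afternoon caused a dispute.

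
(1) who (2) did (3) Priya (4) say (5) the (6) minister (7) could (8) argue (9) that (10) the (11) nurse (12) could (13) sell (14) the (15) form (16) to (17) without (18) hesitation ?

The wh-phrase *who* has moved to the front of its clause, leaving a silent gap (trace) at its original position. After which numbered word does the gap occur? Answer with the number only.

Pre-movement form: Priya did say the minister could argue that the nurse could sell the form to who without hesitation.
'who' functions as the object of the preposition 'to' (recipient of 'sell'). It moves to the left edge, and the trace sits right after 'to':
Who did Priya say the minister could argue that the nurse could sell the form to ___ without hesitation?
'to' is word 16.

16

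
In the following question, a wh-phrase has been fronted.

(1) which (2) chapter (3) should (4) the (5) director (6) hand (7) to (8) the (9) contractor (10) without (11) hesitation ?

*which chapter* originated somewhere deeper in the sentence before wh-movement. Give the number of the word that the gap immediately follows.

Pre-movement form: The director should hand which chapter to the contractor without hesitation.
The filler 'which chapter' is interpreted as the direct object of 'hand'. It moves to the left edge, and the trace sits right after 'hand':
Which chapter should the director hand ___ to the contractor without hesitation?
'hand' is word 6.

6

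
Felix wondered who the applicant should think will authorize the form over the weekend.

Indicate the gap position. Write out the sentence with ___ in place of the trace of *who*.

Felix wondered who the applicant should think ___ will authorize the form over the weekend.

Pre-movement form: The applicant should think who will authorize the form over the weekend.
The filler 'who' is interpreted as the subject of the clause embedded under 'think'. The gap is right after 'think'.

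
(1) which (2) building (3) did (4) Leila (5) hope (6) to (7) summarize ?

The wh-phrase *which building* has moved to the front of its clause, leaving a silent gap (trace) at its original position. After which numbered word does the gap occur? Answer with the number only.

Before movement: Leila did hope to summarize which building.
'which building' is the direct object of 'summarize'. It moves to the left edge, and the trace sits right after 'summarize':
Which building did Leila hope to summarize ___?
'summarize' is word 7.

7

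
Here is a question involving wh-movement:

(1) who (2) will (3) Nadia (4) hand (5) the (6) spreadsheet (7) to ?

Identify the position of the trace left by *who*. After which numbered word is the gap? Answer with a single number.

Pre-movement form: Nadia will hand the spreadsheet to who.
'who' is the object of the preposition 'to' (recipient of 'hand'). Fronting leaves a gap immediately after 'to':
Who will Nadia hand the spreadsheet to ___?
'to' is word 7.

7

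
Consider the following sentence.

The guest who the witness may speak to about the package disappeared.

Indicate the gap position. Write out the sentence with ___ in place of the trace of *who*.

The filler 'who' is interpreted as the object of the preposition 'to'. The gap is right after 'to'.

The guest who the witness may speak to ___ about the package disappeared.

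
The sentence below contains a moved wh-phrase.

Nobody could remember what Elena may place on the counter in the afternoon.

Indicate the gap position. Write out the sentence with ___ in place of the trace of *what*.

Nobody could remember what Elena may place ___ on the counter in the afternoon.

In situ: Elena may place what on the counter in the afternoon.
'what' functions as the direct object of 'place'. The gap is right after 'place'.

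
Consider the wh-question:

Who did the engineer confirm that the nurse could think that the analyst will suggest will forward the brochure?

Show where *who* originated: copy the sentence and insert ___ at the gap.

Underlying clause: The engineer did confirm that the nurse could think that the analyst will suggest who will forward the brochure.
The filler 'who' is interpreted as the subject of the clause embedded under 'suggest'. The gap is right after 'suggest'.

Who did the engineer confirm that the nurse could think that the analyst will suggest ___ will forward the brochure?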